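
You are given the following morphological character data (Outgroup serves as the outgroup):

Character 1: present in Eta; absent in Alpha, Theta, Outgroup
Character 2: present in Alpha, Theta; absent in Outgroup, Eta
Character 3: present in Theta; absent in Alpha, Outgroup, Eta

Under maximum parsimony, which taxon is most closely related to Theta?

Alpha

The outgroup has state 'absent' for every character, so 'present' is the derived state throughout.
Character 1 (derived state 'present') is unique to Eta (autapomorphy; uninformative for grouping).
Character 2: derived state 'present' in Alpha and Theta only — synapomorphy for {Alpha, Theta}.
Character 3 (derived state 'present') is unique to Theta (autapomorphy; uninformative for grouping).
Most parsimonious ingroup topology: ((Alpha,Theta),Eta).
Theta and Alpha form a cherry on this tree, so they are sister taxa.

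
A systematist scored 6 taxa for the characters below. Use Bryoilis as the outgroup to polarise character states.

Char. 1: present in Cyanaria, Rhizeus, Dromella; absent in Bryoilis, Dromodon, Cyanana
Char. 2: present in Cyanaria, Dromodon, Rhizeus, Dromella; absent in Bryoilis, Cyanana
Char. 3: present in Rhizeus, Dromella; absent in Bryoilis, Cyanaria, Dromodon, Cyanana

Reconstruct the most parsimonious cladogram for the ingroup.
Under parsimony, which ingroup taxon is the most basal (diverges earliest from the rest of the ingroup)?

The outgroup has state 'absent' for every character, so 'present' is the derived state throughout.
Char. 1: derived state 'present' in Cyanaria, Dromella, and Rhizeus only — synapomorphy for {Cyanaria, Dromella, Rhizeus}.
Only Cyanaria, Dromella, Dromodon, and Rhizeus show the derived state 'present' for Char. 2, supporting them as a clade.
Char. 3 (derived state 'present') is shared by Dromella and Rhizeus — a synapomorphy uniting that clade.
Most parsimonious ingroup topology: (((Cyanaria,(Rhizeus,Dromella)),Dromodon),Cyanana).
Cyanana is sister to the clade containing all other ingroup taxa, so it is the earliest-diverging (most basal) ingroup lineage.

Cyanana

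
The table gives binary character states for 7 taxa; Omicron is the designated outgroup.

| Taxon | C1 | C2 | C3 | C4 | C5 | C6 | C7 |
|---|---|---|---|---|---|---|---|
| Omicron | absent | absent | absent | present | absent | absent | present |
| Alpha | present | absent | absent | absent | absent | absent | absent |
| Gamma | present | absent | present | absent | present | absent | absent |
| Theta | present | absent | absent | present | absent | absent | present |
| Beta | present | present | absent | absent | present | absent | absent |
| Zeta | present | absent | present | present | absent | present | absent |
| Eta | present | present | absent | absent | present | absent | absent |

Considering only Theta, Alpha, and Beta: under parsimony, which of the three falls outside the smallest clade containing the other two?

Theta

Character polarity is set by the outgroup: the derived state is whichever differs from the outgroup's state, so for C4, C7 the derived state is 'absent', and for the remaining characters it is 'present'.
All ingroup taxa share the derived state 'present' for C1; it defines the ingroup but does not resolve relationships within it.
Only Beta and Eta show the derived state 'present' for C2, supporting them as a clade.
C3 groups Gamma and Zeta, which is incompatible with the clades supported by the remaining characters; treating it as convergent (homoplasy) costs fewer steps than any alternative tree.
Only Alpha, Beta, Eta, and Gamma show the derived state 'absent' for C4, supporting them as a clade.
C5: derived state 'present' in Beta, Eta, and Gamma only — synapomorphy for {Beta, Eta, Gamma}.
C6 (derived state 'present') is unique to Zeta (autapomorphy; uninformative for grouping).
C7 (derived state 'absent') is shared by Alpha, Beta, Eta, Gamma, and Zeta — a synapomorphy uniting that clade.
Most parsimonious ingroup topology: (((((Eta,Beta),Gamma),Alpha),Zeta),Theta).
Beta and Alpha share a more recent common ancestor with each other than either does with Theta, so Theta is the least closely related of the three.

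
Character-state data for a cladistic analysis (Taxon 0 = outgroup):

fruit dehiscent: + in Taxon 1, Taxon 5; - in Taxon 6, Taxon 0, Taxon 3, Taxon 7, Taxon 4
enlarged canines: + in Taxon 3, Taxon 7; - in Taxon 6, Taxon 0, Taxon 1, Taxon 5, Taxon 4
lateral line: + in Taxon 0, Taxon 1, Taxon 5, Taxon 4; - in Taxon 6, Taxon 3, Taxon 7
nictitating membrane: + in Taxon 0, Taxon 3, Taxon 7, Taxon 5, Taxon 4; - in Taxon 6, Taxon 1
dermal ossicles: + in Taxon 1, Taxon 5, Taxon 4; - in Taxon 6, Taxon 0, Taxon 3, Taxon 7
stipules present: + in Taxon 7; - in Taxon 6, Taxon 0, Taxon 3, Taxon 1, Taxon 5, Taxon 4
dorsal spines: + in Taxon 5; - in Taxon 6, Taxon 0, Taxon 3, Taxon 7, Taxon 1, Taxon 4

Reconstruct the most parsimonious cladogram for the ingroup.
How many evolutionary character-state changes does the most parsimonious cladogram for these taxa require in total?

8

Character polarity is set by the outgroup: the derived state is whichever differs from the outgroup's state, so for lateral line, nictitating membrane the derived state is '-', and for the remaining characters it is '+'.
fruit dehiscent (derived state '+') is shared by Taxon 1 and Taxon 5 — a synapomorphy uniting that clade.
enlarged canines: derived state '+' in Taxon 3 and Taxon 7 only — synapomorphy for {Taxon 3, Taxon 7}.
lateral line (derived state '-') is shared by Taxon 3, Taxon 6, and Taxon 7 — a synapomorphy uniting that clade.
nictitating membrane (state '-') occurs in Taxon 1 and Taxon 6 but conflicts with the nesting implied by the other characters — most parsimoniously interpreted as homoplasy.
dermal ossicles: derived state '+' in Taxon 1, Taxon 4, and Taxon 5 only — synapomorphy for {Taxon 1, Taxon 4, Taxon 5}.
stipules present: derived state '+' in Taxon 7 only — an autapomorphy, so it tells us nothing about relationships among taxa.
dorsal spines (derived state '+') is unique to Taxon 5 (autapomorphy; uninformative for grouping).
Most parsimonious ingroup topology: (((Taxon 1,Taxon 5),Taxon 4),((Taxon 7,Taxon 3),Taxon 6)).
Changes per character on this tree: fruit dehiscent: 1; enlarged canines: 1; lateral line: 1; nictitating membrane: 2; dermal ossicles: 1; stipules present: 1; dorsal spines: 1.
Total = 8.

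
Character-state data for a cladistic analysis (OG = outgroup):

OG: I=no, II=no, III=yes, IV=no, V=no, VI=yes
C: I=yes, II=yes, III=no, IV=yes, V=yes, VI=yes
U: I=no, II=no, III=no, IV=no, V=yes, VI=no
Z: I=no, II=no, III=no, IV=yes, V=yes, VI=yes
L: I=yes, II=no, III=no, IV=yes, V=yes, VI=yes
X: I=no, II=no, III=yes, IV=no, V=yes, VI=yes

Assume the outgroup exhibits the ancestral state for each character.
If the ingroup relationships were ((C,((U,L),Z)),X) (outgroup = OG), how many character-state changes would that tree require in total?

8

Map each character onto ((C,((U,L),Z)),X) (rooted by OG) and count the minimum state changes it requires (Fitch parsimony):
I: 2; II: 1; III: 1; IV: 2; V: 1; VI: 1.
Total tree length = 8.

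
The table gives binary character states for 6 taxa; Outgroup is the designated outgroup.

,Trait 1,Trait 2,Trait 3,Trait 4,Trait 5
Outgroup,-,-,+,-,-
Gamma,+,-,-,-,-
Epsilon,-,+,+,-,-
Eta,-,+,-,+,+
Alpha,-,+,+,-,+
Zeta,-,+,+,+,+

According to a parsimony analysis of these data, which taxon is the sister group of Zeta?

Eta

Character polarity is set by the outgroup: the derived state is whichever differs from the outgroup's state, so for Trait 3 the derived state is '-', and for the remaining characters it is '+'.
Trait 1: derived state '+' in Gamma only — an autapomorphy, so it tells us nothing about relationships among taxa.
Only Alpha, Epsilon, Eta, and Zeta show the derived state '+' for Trait 2, supporting them as a clade.
Trait 3 (state '-') occurs in Eta and Gamma but conflicts with the nesting implied by the other characters — most parsimoniously interpreted as homoplasy.
Trait 4 (derived state '+') is shared by Eta and Zeta — a synapomorphy uniting that clade.
Only Alpha, Eta, and Zeta show the derived state '+' for Trait 5, supporting them as a clade.
Most parsimonious ingroup topology: (Gamma,(Epsilon,((Eta,Zeta),Alpha))).
Zeta and Eta form a cherry on this tree, so they are sister taxa.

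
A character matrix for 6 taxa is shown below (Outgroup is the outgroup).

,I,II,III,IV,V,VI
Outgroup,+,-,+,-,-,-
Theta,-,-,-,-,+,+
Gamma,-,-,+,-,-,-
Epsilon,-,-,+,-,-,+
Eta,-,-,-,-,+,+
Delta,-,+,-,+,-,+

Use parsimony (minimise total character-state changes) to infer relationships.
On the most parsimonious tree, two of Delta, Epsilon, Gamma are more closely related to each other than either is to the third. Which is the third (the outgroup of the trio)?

Gamma

Character polarity is set by the outgroup: the derived state is whichever differs from the outgroup's state, so for I, III the derived state is '-', and for the remaining characters it is '+'.
I (derived state '-') is shared by all ingroup taxa — unites the whole ingroup.
II (derived state '+') is unique to Delta (autapomorphy; uninformative for grouping).
III: derived state '-' in Delta, Eta, and Theta only — synapomorphy for {Delta, Eta, Theta}.
IV (derived state '+') is unique to Delta (autapomorphy; uninformative for grouping).
V: derived state '+' in Eta and Theta only — synapomorphy for {Eta, Theta}.
VI: derived state '+' in Delta, Epsilon, Eta, and Theta only — synapomorphy for {Delta, Epsilon, Eta, Theta}.
Most parsimonious ingroup topology: ((((Theta,Eta),Delta),Epsilon),Gamma).
Epsilon and Delta share a more recent common ancestor with each other than either does with Gamma, so Gamma is the least closely related of the three.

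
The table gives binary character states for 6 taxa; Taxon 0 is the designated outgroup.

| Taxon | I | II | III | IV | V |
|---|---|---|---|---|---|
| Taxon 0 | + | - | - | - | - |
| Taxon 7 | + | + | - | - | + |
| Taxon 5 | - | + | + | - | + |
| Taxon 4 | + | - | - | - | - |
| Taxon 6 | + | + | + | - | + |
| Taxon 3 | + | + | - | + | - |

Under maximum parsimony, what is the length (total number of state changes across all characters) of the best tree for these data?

Character polarity is set by the outgroup: the derived state is whichever differs from the outgroup's state, so for I the derived state is '-', and for the remaining characters it is '+'.
I: derived state '-' in Taxon 5 only — an autapomorphy, so it tells us nothing about relationships among taxa.
II: derived state '+' in Taxon 3, Taxon 5, Taxon 6, and Taxon 7 only — synapomorphy for {Taxon 3, Taxon 5, Taxon 6, Taxon 7}.
III (derived state '+') is shared by Taxon 5 and Taxon 6 — a synapomorphy uniting that clade.
IV (derived state '+') is unique to Taxon 3 (autapomorphy; uninformative for grouping).
Only Taxon 5, Taxon 6, and Taxon 7 show the derived state '+' for V, supporting them as a clade.
Most parsimonious ingroup topology: (((Taxon 7,(Taxon 5,Taxon 6)),Taxon 3),Taxon 4).
Changes per character on this tree: I: 1; II: 1; III: 1; IV: 1; V: 1.
Total = 5.

5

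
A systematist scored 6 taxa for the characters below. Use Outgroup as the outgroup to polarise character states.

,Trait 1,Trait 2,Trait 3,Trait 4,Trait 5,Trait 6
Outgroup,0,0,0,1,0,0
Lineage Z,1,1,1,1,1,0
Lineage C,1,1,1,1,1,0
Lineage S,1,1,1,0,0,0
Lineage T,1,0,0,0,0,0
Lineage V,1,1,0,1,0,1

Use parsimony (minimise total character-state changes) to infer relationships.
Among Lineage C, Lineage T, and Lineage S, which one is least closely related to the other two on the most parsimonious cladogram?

Character polarity is set by the outgroup: the derived state is whichever differs from the outgroup's state, so for Trait 4 the derived state is '0', and for the remaining characters it is '1'.
Trait 1 (derived state '1') is shared by all ingroup taxa — unites the whole ingroup.
Trait 2 (derived state '1') is shared by Lineage C, Lineage S, Lineage V, and Lineage Z — a synapomorphy uniting that clade.
Only Lineage C, Lineage S, and Lineage Z show the derived state '1' for Trait 3, supporting them as a clade.
Trait 4 groups Lineage S and Lineage T, which is incompatible with the clades supported by the remaining characters; treating it as convergent (homoplasy) costs fewer steps than any alternative tree.
Only Lineage C and Lineage Z show the derived state '1' for Trait 5, supporting them as a clade.
Trait 6: derived state '1' in Lineage V only — an autapomorphy, so it tells us nothing about relationships among taxa.
Most parsimonious ingroup topology: ((((Lineage Z,Lineage C),Lineage S),Lineage V),Lineage T).
Lineage S and Lineage C share a more recent common ancestor with each other than either does with Lineage T, so Lineage T is the least closely related of the three.

Lineage T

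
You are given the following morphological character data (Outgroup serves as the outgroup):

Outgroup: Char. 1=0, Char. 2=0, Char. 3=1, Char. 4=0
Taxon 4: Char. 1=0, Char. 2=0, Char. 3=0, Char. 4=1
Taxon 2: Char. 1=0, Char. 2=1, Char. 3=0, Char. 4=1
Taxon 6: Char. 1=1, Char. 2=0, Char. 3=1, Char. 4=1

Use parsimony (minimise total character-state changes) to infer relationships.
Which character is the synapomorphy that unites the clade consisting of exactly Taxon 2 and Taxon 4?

Char. 3

Character polarity is set by the outgroup: the derived state is whichever differs from the outgroup's state, so for Char. 3 the derived state is '0', and for the remaining characters it is '1'.
Char. 1 (derived state '1') is unique to Taxon 6 (autapomorphy; uninformative for grouping).
Char. 2: derived state '1' in Taxon 2 only — an autapomorphy, so it tells us nothing about relationships among taxa.
Only Taxon 2 and Taxon 4 show the derived state '0' for Char. 3, supporting them as a clade.
All ingroup taxa share the derived state '1' for Char. 4; it defines the ingroup but does not resolve relationships within it.
Most parsimonious ingroup topology: ((Taxon 4,Taxon 2),Taxon 6).
The clade {Taxon 2, Taxon 4} is supported by Char. 3: its derived state '0' occurs in exactly those taxa and in no other taxon (including the outgroup).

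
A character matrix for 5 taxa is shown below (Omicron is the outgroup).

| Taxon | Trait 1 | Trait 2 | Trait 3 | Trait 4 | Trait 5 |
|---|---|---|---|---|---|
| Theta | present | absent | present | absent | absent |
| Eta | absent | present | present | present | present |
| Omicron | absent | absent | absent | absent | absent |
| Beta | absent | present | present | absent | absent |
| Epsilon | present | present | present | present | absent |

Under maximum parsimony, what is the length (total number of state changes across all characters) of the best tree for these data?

6

The outgroup has state 'absent' for every character, so 'present' is the derived state throughout.
Trait 1 groups Epsilon and Theta, which is incompatible with the clades supported by the remaining characters; treating it as convergent (homoplasy) costs fewer steps than any alternative tree.
Trait 2 (derived state 'present') is shared by Beta, Epsilon, and Eta — a synapomorphy uniting that clade.
All ingroup taxa share the derived state 'present' for Trait 3; it defines the ingroup but does not resolve relationships within it.
Only Epsilon and Eta show the derived state 'present' for Trait 4, supporting them as a clade.
Trait 5: derived state 'present' in Eta only — an autapomorphy, so it tells us nothing about relationships among taxa.
Most parsimonious ingroup topology: (((Epsilon,Eta),Beta),Theta).
Changes per character on this tree: Trait 1: 2; Trait 2: 1; Trait 3: 1; Trait 4: 1; Trait 5: 1.
Total = 6.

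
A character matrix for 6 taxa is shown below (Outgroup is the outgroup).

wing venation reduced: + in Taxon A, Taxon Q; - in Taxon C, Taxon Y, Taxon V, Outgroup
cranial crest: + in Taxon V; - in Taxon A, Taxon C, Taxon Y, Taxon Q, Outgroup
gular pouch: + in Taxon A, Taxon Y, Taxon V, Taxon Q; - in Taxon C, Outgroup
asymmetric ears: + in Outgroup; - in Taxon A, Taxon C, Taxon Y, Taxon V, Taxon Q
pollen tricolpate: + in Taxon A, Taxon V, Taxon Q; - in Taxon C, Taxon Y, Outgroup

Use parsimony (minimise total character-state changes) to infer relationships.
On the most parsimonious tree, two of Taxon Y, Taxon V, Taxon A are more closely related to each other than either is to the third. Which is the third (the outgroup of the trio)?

Character polarity is set by the outgroup: the derived state is whichever differs from the outgroup's state, so for asymmetric ears the derived state is '-', and for the remaining characters it is '+'.
wing venation reduced (derived state '+') is shared by Taxon A and Taxon Q — a synapomorphy uniting that clade.
cranial crest: derived state '+' in Taxon V only — an autapomorphy, so it tells us nothing about relationships among taxa.
gular pouch: derived state '+' in Taxon A, Taxon Q, Taxon V, and Taxon Y only — synapomorphy for {Taxon A, Taxon Q, Taxon V, Taxon Y}.
All ingroup taxa share the derived state '-' for asymmetric ears; it defines the ingroup but does not resolve relationships within it.
pollen tricolpate: derived state '+' in Taxon A, Taxon Q, and Taxon V only — synapomorphy for {Taxon A, Taxon Q, Taxon V}.
Most parsimonious ingroup topology: (Taxon C,(Taxon Y,((Taxon A,Taxon Q),Taxon V))).
Taxon A and Taxon V share a more recent common ancestor with each other than either does with Taxon Y, so Taxon Y is the least closely related of the three.

Taxon Y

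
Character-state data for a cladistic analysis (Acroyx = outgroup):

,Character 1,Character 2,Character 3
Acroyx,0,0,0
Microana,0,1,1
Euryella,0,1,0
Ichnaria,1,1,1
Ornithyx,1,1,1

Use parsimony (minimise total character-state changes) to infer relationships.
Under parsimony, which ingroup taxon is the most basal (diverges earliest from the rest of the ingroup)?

The outgroup has state '0' for every character, so '1' is the derived state throughout.
Character 1: derived state '1' in Ichnaria and Ornithyx only — synapomorphy for {Ichnaria, Ornithyx}.
Character 2 (derived state '1') is shared by all ingroup taxa — unites the whole ingroup.
Only Ichnaria, Microana, and Ornithyx show the derived state '1' for Character 3, supporting them as a clade.
Most parsimonious ingroup topology: ((Microana,(Ichnaria,Ornithyx)),Euryella).
Euryella is sister to the clade containing all other ingroup taxa, so it is the earliest-diverging (most basal) ingroup lineage.

Euryella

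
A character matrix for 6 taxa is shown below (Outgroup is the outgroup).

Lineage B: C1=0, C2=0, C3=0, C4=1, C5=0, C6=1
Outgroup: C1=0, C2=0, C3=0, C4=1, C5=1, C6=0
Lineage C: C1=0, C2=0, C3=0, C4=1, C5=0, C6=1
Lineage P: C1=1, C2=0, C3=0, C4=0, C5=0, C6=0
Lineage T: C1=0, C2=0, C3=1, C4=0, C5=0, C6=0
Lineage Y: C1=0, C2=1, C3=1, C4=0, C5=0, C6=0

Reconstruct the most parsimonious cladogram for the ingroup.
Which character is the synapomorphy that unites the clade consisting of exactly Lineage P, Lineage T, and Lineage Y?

Character polarity is set by the outgroup: the derived state is whichever differs from the outgroup's state, so for C4, C5 the derived state is '0', and for the remaining characters it is '1'.
C1: derived state '1' in Lineage P only — an autapomorphy, so it tells us nothing about relationships among taxa.
C2: derived state '1' in Lineage Y only — an autapomorphy, so it tells us nothing about relationships among taxa.
C3 (derived state '1') is shared by Lineage T and Lineage Y — a synapomorphy uniting that clade.
Only Lineage P, Lineage T, and Lineage Y show the derived state '0' for C4, supporting them as a clade.
C5 (derived state '0') is shared by all ingroup taxa — unites the whole ingroup.
C6 (derived state '1') is shared by Lineage B and Lineage C — a synapomorphy uniting that clade.
Most parsimonious ingroup topology: ((Lineage B,Lineage C),((Lineage Y,Lineage T),Lineage P)).
The clade {Lineage P, Lineage T, Lineage Y} is supported by C4: its derived state '0' occurs in exactly those taxa and in no other taxon (including the outgroup).

C4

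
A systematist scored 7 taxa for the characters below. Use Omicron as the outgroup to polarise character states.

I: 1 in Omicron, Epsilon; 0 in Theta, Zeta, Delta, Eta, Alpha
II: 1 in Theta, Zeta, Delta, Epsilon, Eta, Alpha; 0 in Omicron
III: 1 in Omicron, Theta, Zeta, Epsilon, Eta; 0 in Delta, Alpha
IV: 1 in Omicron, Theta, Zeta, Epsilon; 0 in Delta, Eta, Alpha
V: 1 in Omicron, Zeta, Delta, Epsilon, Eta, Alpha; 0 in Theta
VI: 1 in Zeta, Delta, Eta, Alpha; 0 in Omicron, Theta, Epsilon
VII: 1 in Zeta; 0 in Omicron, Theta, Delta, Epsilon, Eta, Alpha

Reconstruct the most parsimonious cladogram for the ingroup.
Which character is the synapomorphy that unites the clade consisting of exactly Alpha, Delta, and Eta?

IV

Character polarity is set by the outgroup: the derived state is whichever differs from the outgroup's state, so for I, III, IV, V the derived state is '0', and for the remaining characters it is '1'.
I: derived state '0' in Alpha, Delta, Eta, Theta, and Zeta only — synapomorphy for {Alpha, Delta, Eta, Theta, Zeta}.
All ingroup taxa share the derived state '1' for II; it defines the ingroup but does not resolve relationships within it.
Only Alpha and Delta show the derived state '0' for III, supporting them as a clade.
IV (derived state '0') is shared by Alpha, Delta, and Eta — a synapomorphy uniting that clade.
V: derived state '0' in Theta only — an autapomorphy, so it tells us nothing about relationships among taxa.
VI: derived state '1' in Alpha, Delta, Eta, and Zeta only — synapomorphy for {Alpha, Delta, Eta, Zeta}.
VII (derived state '1') is unique to Zeta (autapomorphy; uninformative for grouping).
Most parsimonious ingroup topology: ((Theta,(Zeta,((Delta,Alpha),Eta))),Epsilon).
The clade {Alpha, Delta, Eta} is supported by IV: its derived state '0' occurs in exactly those taxa and in no other taxon (including the outgroup).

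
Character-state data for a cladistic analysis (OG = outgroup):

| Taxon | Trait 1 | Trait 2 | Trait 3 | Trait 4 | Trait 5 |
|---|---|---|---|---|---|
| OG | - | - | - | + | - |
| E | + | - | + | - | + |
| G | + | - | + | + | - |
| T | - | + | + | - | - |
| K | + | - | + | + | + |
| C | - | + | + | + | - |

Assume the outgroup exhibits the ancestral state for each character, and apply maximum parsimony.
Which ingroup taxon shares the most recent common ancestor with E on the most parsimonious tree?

Character polarity is set by the outgroup: the derived state is whichever differs from the outgroup's state, so for Trait 4 the derived state is '-', and for the remaining characters it is '+'.
Only E, G, and K show the derived state '+' for Trait 1, supporting them as a clade.
Trait 2 (derived state '+') is shared by C and T — a synapomorphy uniting that clade.
Trait 3 (derived state '+') is shared by all ingroup taxa — unites the whole ingroup.
Trait 4 (state '-') occurs in E and T but conflicts with the nesting implied by the other characters — most parsimoniously interpreted as homoplasy.
Only E and K show the derived state '+' for Trait 5, supporting them as a clade.
Most parsimonious ingroup topology: ((T,C),((K,E),G)).
E and K form a cherry on this tree, so they are sister taxa.

K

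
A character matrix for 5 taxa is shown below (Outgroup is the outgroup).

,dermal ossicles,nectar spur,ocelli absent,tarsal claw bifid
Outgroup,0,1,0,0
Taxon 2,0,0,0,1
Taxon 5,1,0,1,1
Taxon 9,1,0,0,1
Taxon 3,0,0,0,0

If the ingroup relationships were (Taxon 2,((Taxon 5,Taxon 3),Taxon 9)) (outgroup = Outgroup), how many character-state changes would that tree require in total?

6

Map each character onto (Taxon 2,((Taxon 5,Taxon 3),Taxon 9)) (rooted by Outgroup) and count the minimum state changes it requires (Fitch parsimony):
dermal ossicles: 2; nectar spur: 1; ocelli absent: 1; tarsal claw bifid: 2.
Total tree length = 6.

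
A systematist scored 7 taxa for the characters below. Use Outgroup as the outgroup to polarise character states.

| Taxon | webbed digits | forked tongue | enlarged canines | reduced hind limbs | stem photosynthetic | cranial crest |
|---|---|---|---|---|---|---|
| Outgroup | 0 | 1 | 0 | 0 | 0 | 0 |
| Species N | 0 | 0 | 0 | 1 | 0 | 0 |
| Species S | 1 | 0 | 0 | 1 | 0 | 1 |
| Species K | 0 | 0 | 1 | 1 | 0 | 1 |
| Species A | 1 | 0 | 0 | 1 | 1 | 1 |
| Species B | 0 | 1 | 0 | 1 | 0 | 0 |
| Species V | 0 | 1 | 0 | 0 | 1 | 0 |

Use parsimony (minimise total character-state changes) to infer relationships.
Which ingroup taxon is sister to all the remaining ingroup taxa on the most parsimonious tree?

Character polarity is set by the outgroup: the derived state is whichever differs from the outgroup's state, so for forked tongue the derived state is '0', and for the remaining characters it is '1'.
Only Species A and Species S show the derived state '1' for webbed digits, supporting them as a clade.
Only Species A, Species K, Species N, and Species S show the derived state '0' for forked tongue, supporting them as a clade.
enlarged canines: derived state '1' in Species K only — an autapomorphy, so it tells us nothing about relationships among taxa.
reduced hind limbs: derived state '1' in Species A, Species B, Species K, Species N, and Species S only — synapomorphy for {Species A, Species B, Species K, Species N, Species S}.
stem photosynthetic groups Species A and Species V, which is incompatible with the clades supported by the remaining characters; treating it as convergent (homoplasy) costs fewer steps than any alternative tree.
cranial crest: derived state '1' in Species A, Species K, and Species S only — synapomorphy for {Species A, Species K, Species S}.
Most parsimonious ingroup topology: (((Species N,((Species S,Species A),Species K)),Species B),Species V).
Species V is sister to the clade containing all other ingroup taxa, so it is the earliest-diverging (most basal) ingroup lineage.

Species V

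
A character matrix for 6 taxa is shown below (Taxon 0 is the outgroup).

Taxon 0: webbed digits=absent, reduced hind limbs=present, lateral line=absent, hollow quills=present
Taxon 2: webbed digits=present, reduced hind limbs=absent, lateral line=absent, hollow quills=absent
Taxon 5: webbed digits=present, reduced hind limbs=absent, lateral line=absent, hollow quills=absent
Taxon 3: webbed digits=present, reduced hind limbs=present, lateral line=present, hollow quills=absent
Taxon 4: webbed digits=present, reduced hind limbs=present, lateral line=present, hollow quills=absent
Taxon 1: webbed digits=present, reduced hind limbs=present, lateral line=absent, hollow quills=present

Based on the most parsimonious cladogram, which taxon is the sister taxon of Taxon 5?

Character polarity is set by the outgroup: the derived state is whichever differs from the outgroup's state, so for reduced hind limbs, hollow quills the derived state is 'absent', and for the remaining characters it is 'present'.
All ingroup taxa share the derived state 'present' for webbed digits; it defines the ingroup but does not resolve relationships within it.
reduced hind limbs (derived state 'absent') is shared by Taxon 2 and Taxon 5 — a synapomorphy uniting that clade.
lateral line: derived state 'present' in Taxon 3 and Taxon 4 only — synapomorphy for {Taxon 3, Taxon 4}.
Only Taxon 2, Taxon 3, Taxon 4, and Taxon 5 show the derived state 'absent' for hollow quills, supporting them as a clade.
Most parsimonious ingroup topology: (((Taxon 2,Taxon 5),(Taxon 3,Taxon 4)),Taxon 1).
Taxon 5 and Taxon 2 form a cherry on this tree, so they are sister taxa.

Taxon 2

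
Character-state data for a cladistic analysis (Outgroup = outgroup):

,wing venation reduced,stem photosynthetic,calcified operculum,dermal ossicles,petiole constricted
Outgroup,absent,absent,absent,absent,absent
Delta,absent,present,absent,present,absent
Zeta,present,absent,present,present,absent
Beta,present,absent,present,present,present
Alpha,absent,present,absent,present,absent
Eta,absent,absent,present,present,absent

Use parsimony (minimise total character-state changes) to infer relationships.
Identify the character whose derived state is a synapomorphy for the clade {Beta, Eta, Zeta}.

The outgroup has state 'absent' for every character, so 'present' is the derived state throughout.
wing venation reduced (derived state 'present') is shared by Beta and Zeta — a synapomorphy uniting that clade.
stem photosynthetic (derived state 'present') is shared by Alpha and Delta — a synapomorphy uniting that clade.
calcified operculum (derived state 'present') is shared by Beta, Eta, and Zeta — a synapomorphy uniting that clade.
All ingroup taxa share the derived state 'present' for dermal ossicles; it defines the ingroup but does not resolve relationships within it.
petiole constricted (derived state 'present') is unique to Beta (autapomorphy; uninformative for grouping).
Most parsimonious ingroup topology: ((Delta,Alpha),((Zeta,Beta),Eta)).
The clade {Beta, Eta, Zeta} is supported by calcified operculum: its derived state 'present' occurs in exactly those taxa and in no other taxon (including the outgroup).

calcified operculum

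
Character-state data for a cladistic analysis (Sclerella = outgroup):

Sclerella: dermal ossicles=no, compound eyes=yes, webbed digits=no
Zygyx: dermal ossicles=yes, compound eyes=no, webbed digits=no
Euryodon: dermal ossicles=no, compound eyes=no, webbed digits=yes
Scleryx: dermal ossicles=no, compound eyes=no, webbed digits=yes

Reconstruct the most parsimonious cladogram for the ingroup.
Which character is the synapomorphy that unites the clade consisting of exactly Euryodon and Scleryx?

webbed digits

Character polarity is set by the outgroup: the derived state is whichever differs from the outgroup's state, so for compound eyes the derived state is 'no', and for the remaining characters it is 'yes'.
dermal ossicles: derived state 'yes' in Zygyx only — an autapomorphy, so it tells us nothing about relationships among taxa.
compound eyes (derived state 'no') is shared by all ingroup taxa — unites the whole ingroup.
Only Euryodon and Scleryx show the derived state 'yes' for webbed digits, supporting them as a clade.
Most parsimonious ingroup topology: (Zygyx,(Euryodon,Scleryx)).
The clade {Euryodon, Scleryx} is supported by webbed digits: its derived state 'yes' occurs in exactly those taxa and in no other taxon (including the outgroup).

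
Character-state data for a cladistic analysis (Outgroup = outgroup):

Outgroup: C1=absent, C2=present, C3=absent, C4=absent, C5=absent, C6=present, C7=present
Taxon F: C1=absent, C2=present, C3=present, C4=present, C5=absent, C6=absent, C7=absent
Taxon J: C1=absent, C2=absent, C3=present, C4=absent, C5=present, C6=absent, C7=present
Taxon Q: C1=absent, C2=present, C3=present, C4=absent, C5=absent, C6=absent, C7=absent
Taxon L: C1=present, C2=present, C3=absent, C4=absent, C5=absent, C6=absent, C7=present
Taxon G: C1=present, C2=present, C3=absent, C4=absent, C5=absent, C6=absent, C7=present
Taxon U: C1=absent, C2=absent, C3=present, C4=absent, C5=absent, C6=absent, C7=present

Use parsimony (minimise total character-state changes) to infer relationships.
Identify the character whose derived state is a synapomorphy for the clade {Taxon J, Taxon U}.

C2

Character polarity is set by the outgroup: the derived state is whichever differs from the outgroup's state, so for C2, C6, C7 the derived state is 'absent', and for the remaining characters it is 'present'.
C1 (derived state 'present') is shared by Taxon G and Taxon L — a synapomorphy uniting that clade.
Only Taxon J and Taxon U show the derived state 'absent' for C2, supporting them as a clade.
C3: derived state 'present' in Taxon F, Taxon J, Taxon Q, and Taxon U only — synapomorphy for {Taxon F, Taxon J, Taxon Q, Taxon U}.
C4: derived state 'present' in Taxon F only — an autapomorphy, so it tells us nothing about relationships among taxa.
C5 (derived state 'present') is unique to Taxon J (autapomorphy; uninformative for grouping).
All ingroup taxa share the derived state 'absent' for C6; it defines the ingroup but does not resolve relationships within it.
C7: derived state 'absent' in Taxon F and Taxon Q only — synapomorphy for {Taxon F, Taxon Q}.
Most parsimonious ingroup topology: (((Taxon F,Taxon Q),(Taxon J,Taxon U)),(Taxon L,Taxon G)).
The clade {Taxon J, Taxon U} is supported by C2: its derived state 'absent' occurs in exactly those taxa and in no other taxon (including the outgroup).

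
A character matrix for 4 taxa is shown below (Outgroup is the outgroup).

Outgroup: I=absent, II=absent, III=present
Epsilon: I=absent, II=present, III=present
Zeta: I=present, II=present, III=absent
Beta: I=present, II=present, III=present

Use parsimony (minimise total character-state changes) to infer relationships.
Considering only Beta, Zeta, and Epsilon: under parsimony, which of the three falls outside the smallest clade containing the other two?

Epsilon

Character polarity is set by the outgroup: the derived state is whichever differs from the outgroup's state, so for III the derived state is 'absent', and for the remaining characters it is 'present'.
Only Beta and Zeta show the derived state 'present' for I, supporting them as a clade.
All ingroup taxa share the derived state 'present' for II; it defines the ingroup but does not resolve relationships within it.
III (derived state 'absent') is unique to Zeta (autapomorphy; uninformative for grouping).
Most parsimonious ingroup topology: (Epsilon,(Zeta,Beta)).
Zeta and Beta share a more recent common ancestor with each other than either does with Epsilon, so Epsilon is the least closely related of the three.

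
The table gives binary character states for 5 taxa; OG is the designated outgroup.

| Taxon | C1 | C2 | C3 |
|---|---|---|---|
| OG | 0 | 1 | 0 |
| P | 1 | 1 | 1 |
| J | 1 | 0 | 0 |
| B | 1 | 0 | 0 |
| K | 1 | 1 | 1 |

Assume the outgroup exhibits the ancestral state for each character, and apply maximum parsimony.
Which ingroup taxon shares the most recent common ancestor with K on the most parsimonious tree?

Character polarity is set by the outgroup: the derived state is whichever differs from the outgroup's state, so for C2 the derived state is '0', and for the remaining characters it is '1'.
All ingroup taxa share the derived state '1' for C1; it defines the ingroup but does not resolve relationships within it.
C2: derived state '0' in B and J only — synapomorphy for {B, J}.
Only K and P show the derived state '1' for C3, supporting them as a clade.
Most parsimonious ingroup topology: ((P,K),(J,B)).
K and P form a cherry on this tree, so they are sister taxa.

P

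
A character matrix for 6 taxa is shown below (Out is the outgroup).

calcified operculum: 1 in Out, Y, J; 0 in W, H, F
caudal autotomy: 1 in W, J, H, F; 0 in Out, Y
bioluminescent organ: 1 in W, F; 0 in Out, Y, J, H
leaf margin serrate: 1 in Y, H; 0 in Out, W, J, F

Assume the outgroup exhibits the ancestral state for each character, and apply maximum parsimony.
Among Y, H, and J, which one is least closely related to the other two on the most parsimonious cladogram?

Character polarity is set by the outgroup: the derived state is whichever differs from the outgroup's state, so for calcified operculum the derived state is '0', and for the remaining characters it is '1'.
calcified operculum: derived state '0' in F, H, and W only — synapomorphy for {F, H, W}.
caudal autotomy (derived state '1') is shared by F, H, J, and W — a synapomorphy uniting that clade.
bioluminescent organ: derived state '1' in F and W only — synapomorphy for {F, W}.
leaf margin serrate groups H and Y, which is incompatible with the clades supported by the remaining characters; treating it as convergent (homoplasy) costs fewer steps than any alternative tree.
Most parsimonious ingroup topology: (((H,(W,F)),J),Y).
J and H share a more recent common ancestor with each other than either does with Y, so Y is the least closely related of the three.

Y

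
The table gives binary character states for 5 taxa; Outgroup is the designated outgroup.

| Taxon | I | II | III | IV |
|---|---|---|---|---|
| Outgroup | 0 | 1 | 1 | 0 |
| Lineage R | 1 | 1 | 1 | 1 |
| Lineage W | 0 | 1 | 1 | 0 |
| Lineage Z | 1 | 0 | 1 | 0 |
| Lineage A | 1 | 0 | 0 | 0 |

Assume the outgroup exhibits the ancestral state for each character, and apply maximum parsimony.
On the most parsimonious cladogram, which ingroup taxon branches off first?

Character polarity is set by the outgroup: the derived state is whichever differs from the outgroup's state, so for II, III the derived state is '0', and for the remaining characters it is '1'.
Only Lineage A, Lineage R, and Lineage Z show the derived state '1' for I, supporting them as a clade.
II (derived state '0') is shared by Lineage A and Lineage Z — a synapomorphy uniting that clade.
III (derived state '0') is unique to Lineage A (autapomorphy; uninformative for grouping).
IV: derived state '1' in Lineage R only — an autapomorphy, so it tells us nothing about relationships among taxa.
Most parsimonious ingroup topology: ((Lineage R,(Lineage Z,Lineage A)),Lineage W).
Lineage W is sister to the clade containing all other ingroup taxa, so it is the earliest-diverging (most basal) ingroup lineage.

Lineage W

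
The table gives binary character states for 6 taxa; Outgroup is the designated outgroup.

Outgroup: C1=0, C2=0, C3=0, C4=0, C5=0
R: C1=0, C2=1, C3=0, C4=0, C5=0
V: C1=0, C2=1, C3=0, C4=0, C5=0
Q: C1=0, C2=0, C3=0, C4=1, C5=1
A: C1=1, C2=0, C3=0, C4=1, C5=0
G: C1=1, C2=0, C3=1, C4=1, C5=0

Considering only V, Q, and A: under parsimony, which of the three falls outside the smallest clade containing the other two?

The outgroup has state '0' for every character, so '1' is the derived state throughout.
C1: derived state '1' in A and G only — synapomorphy for {A, G}.
Only R and V show the derived state '1' for C2, supporting them as a clade.
C3: derived state '1' in G only — an autapomorphy, so it tells us nothing about relationships among taxa.
C4: derived state '1' in A, G, and Q only — synapomorphy for {A, G, Q}.
C5 (derived state '1') is unique to Q (autapomorphy; uninformative for grouping).
Most parsimonious ingroup topology: ((V,R),((G,A),Q)).
Q and A share a more recent common ancestor with each other than either does with V, so V is the least closely related of the three.

V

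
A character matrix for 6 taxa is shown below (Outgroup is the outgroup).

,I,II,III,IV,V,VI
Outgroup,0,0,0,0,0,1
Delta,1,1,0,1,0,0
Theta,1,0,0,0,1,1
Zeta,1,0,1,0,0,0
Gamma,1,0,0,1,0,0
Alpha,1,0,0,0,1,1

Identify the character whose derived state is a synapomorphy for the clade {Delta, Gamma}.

IV

Character polarity is set by the outgroup: the derived state is whichever differs from the outgroup's state, so for VI the derived state is '0', and for the remaining characters it is '1'.
All ingroup taxa share the derived state '1' for I; it defines the ingroup but does not resolve relationships within it.
II: derived state '1' in Delta only — an autapomorphy, so it tells us nothing about relationships among taxa.
III (derived state '1') is unique to Zeta (autapomorphy; uninformative for grouping).
IV: derived state '1' in Delta and Gamma only — synapomorphy for {Delta, Gamma}.
Only Alpha and Theta show the derived state '1' for V, supporting them as a clade.
Only Delta, Gamma, and Zeta show the derived state '0' for VI, supporting them as a clade.
Most parsimonious ingroup topology: (((Delta,Gamma),Zeta),(Theta,Alpha)).
The clade {Delta, Gamma} is supported by IV: its derived state '1' occurs in exactly those taxa and in no other taxon (including the outgroup).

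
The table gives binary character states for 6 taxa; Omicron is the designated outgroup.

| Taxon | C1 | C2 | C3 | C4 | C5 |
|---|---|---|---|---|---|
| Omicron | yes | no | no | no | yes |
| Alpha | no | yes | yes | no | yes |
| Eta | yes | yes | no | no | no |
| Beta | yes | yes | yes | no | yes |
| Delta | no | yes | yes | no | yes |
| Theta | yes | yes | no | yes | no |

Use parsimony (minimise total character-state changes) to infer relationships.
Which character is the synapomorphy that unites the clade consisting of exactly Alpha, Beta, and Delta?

C3

Character polarity is set by the outgroup: the derived state is whichever differs from the outgroup's state, so for C1, C5 the derived state is 'no', and for the remaining characters it is 'yes'.
Only Alpha and Delta show the derived state 'no' for C1, supporting them as a clade.
All ingroup taxa share the derived state 'yes' for C2; it defines the ingroup but does not resolve relationships within it.
Only Alpha, Beta, and Delta show the derived state 'yes' for C3, supporting them as a clade.
C4 (derived state 'yes') is unique to Theta (autapomorphy; uninformative for grouping).
Only Eta and Theta show the derived state 'no' for C5, supporting them as a clade.
Most parsimonious ingroup topology: (((Alpha,Delta),Beta),(Eta,Theta)).
The clade {Alpha, Beta, Delta} is supported by C3: its derived state 'yes' occurs in exactly those taxa and in no other taxon (including the outgroup).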